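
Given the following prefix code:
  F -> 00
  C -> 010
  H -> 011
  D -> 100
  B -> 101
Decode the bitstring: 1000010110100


Decoding step by step:
Bits 100 -> D
Bits 00 -> F
Bits 101 -> B
Bits 101 -> B
Bits 00 -> F


Decoded message: DFBBF


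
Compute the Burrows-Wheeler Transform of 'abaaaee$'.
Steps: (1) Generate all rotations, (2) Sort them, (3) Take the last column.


Rotations (sorted):
  0: $abaaaee -> last char: e
  1: aaaee$ab -> last char: b
  2: aaee$aba -> last char: a
  3: abaaaee$ -> last char: $
  4: aee$abaa -> last char: a
  5: baaaee$a -> last char: a
  6: e$abaaae -> last char: e
  7: ee$abaaa -> last char: a


BWT = eba$aaea


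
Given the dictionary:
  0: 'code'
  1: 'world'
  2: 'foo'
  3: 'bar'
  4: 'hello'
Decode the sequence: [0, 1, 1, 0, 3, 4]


Look up each index in the dictionary:
  0 -> 'code'
  1 -> 'world'
  1 -> 'world'
  0 -> 'code'
  3 -> 'bar'
  4 -> 'hello'

Decoded: "code world world code bar hello"


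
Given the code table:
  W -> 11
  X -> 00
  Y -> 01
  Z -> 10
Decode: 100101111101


Decoding:
10 -> Z
01 -> Y
01 -> Y
11 -> W
11 -> W
01 -> Y


Result: ZYYWWY


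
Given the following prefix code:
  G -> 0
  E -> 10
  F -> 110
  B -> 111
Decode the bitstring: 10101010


Decoding step by step:
Bits 10 -> E
Bits 10 -> E
Bits 10 -> E
Bits 10 -> E


Decoded message: EEEE


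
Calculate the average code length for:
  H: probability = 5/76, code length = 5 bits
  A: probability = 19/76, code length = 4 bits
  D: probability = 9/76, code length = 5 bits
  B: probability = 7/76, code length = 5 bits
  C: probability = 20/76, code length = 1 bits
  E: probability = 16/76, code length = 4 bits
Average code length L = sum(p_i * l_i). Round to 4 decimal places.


Weighted contributions p_i * l_i:
  H: (5/76) * 5 = 25/76
  A: (19/76) * 4 = 76/76
  D: (9/76) * 5 = 45/76
  B: (7/76) * 5 = 35/76
  C: (20/76) * 1 = 20/76
  E: (16/76) * 4 = 64/76
Sum = (25 + 76 + 45 + 35 + 20 + 64)/76 = 265/76

L = 265/76 = 3.4868 bits/symbol


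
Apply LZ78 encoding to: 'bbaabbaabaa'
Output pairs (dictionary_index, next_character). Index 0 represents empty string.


LZ78 encoding steps:
Dictionary: {0: ''}
Step 1: w='' (idx 0), next='b' -> output (0, 'b'), add 'b' as idx 1
Step 2: w='b' (idx 1), next='a' -> output (1, 'a'), add 'ba' as idx 2
Step 3: w='' (idx 0), next='a' -> output (0, 'a'), add 'a' as idx 3
Step 4: w='b' (idx 1), next='b' -> output (1, 'b'), add 'bb' as idx 4
Step 5: w='a' (idx 3), next='a' -> output (3, 'a'), add 'aa' as idx 5
Step 6: w='ba' (idx 2), next='a' -> output (2, 'a'), add 'baa' as idx 6


Encoded: [(0, 'b'), (1, 'a'), (0, 'a'), (1, 'b'), (3, 'a'), (2, 'a')]


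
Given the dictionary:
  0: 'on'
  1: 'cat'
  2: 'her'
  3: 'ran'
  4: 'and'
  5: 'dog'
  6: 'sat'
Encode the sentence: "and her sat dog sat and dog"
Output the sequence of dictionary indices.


Look up each word in the dictionary:
  'and' -> 4
  'her' -> 2
  'sat' -> 6
  'dog' -> 5
  'sat' -> 6
  'and' -> 4
  'dog' -> 5

Encoded: [4, 2, 6, 5, 6, 4, 5]


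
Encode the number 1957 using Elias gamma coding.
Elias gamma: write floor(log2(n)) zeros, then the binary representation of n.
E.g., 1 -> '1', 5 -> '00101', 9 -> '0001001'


num_bits = floor(log2(1957)) + 1 = 11
leading_zeros = num_bits - 1 = 10
binary(1957) = 11110100101

Elias gamma(1957) = '0000000000' + '11110100101' = 000000000011110100101 (21 bits)


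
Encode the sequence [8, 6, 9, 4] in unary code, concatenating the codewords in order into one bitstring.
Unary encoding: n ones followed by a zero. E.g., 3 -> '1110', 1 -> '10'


Encode each number as n ones followed by a terminating 0:
  8 -> 111111110 (9 bits)
  6 -> 1111110 (7 bits)
  9 -> 1111111110 (10 bits)
  4 -> 11110 (5 bits)
Total length = 9 + 7 + 10 + 5 = 31 bits.

Unary([8, 6, 9, 4]) = 1111111101111110111111111011110 (31 bits)


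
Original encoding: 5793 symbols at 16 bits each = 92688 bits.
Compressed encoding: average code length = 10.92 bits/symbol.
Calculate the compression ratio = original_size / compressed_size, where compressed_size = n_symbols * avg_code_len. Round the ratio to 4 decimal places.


original_size = n_symbols * orig_bits = 5793 * 16 = 92688 bits
compressed_size = n_symbols * avg_code_len = 5793 * 10.92 = 63259.56 bits
ratio = original_size / compressed_size = 92688 / 63259.56 = 1.4652

Compression ratio = 1.4652


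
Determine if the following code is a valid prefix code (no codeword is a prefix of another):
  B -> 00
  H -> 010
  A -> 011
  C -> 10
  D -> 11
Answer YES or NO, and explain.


Checking each pair (does one codeword prefix another?):
  B='00' vs H='010': no prefix
  B='00' vs A='011': no prefix
  B='00' vs C='10': no prefix
  B='00' vs D='11': no prefix
  H='010' vs B='00': no prefix
  H='010' vs A='011': no prefix
  H='010' vs C='10': no prefix
  H='010' vs D='11': no prefix
  A='011' vs B='00': no prefix
  A='011' vs H='010': no prefix
  A='011' vs C='10': no prefix
  A='011' vs D='11': no prefix
  C='10' vs B='00': no prefix
  C='10' vs H='010': no prefix
  C='10' vs A='011': no prefix
  C='10' vs D='11': no prefix
  D='11' vs B='00': no prefix
  D='11' vs H='010': no prefix
  D='11' vs A='011': no prefix
  D='11' vs C='10': no prefix
No violation found over all pairs.

YES -- this is a valid prefix code. No codeword is a prefix of any other codeword.


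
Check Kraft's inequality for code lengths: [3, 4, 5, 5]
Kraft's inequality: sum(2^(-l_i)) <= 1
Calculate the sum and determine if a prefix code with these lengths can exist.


Sum = 2^(-3) + 2^(-4) + 2^(-5) + 2^(-5)
    = 0.125 + 0.0625 + 0.03125 + 0.03125
    = 8/32 = 0.25
Since 0.25 <= 1, Kraft's inequality IS satisfied.
A prefix code with these lengths CAN exist.

Kraft sum = 0.25. Satisfied.


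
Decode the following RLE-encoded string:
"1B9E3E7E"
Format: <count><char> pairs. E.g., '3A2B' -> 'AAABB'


Expanding each <count><char> pair:
  1B -> 'B'
  9E -> 'EEEEEEEEE'
  3E -> 'EEE'
  7E -> 'EEEEEEE'

Decoded = BEEEEEEEEEEEEEEEEEEE


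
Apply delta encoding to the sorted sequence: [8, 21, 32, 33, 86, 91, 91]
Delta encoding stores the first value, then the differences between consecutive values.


First value: 8
Deltas:
  21 - 8 = 13
  32 - 21 = 11
  33 - 32 = 1
  86 - 33 = 53
  91 - 86 = 5
  91 - 91 = 0


Delta encoded: [8, 13, 11, 1, 53, 5, 0]


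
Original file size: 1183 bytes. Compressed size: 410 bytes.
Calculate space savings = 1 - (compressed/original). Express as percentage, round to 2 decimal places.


ratio = compressed/original = 410/1183 = 0.346577
savings = 1 - ratio = 1 - 0.346577 = 0.653423
as a percentage: 0.653423 * 100 = 65.34%

Space savings = 1 - 410/1183 = 65.34%


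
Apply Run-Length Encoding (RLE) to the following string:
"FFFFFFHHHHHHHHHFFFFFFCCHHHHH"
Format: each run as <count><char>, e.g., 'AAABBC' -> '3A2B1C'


Scanning runs left to right:
  i=0: run of 'F' x 6 -> '6F'
  i=6: run of 'H' x 9 -> '9H'
  i=15: run of 'F' x 6 -> '6F'
  i=21: run of 'C' x 2 -> '2C'
  i=23: run of 'H' x 5 -> '5H'

RLE = 6F9H6F2C5H


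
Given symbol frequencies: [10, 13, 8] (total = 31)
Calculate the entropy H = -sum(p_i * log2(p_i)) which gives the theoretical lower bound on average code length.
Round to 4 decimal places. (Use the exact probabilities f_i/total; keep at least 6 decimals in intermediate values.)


Per-symbol terms -p_i * log2(p_i) with p_i = f_i/31:
  p = 10/31 = 0.322581: log2(p) = -1.632268, -p*log2(p) = 0.526538
  p = 13/31 = 0.419355: log2(p) = -1.253757, -p*log2(p) = 0.525769
  p = 8/31 = 0.258065: log2(p) = -1.954196, -p*log2(p) = 0.504309
H = 0.526538 + 0.525769 + 0.504309 = 1.556616

H = 1.5566 bits/symbol


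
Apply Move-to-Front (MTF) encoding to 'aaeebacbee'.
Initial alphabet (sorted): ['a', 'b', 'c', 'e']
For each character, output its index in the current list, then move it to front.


MTF encoding:
'a': index 0 in ['a', 'b', 'c', 'e'] -> ['a', 'b', 'c', 'e']
'a': index 0 in ['a', 'b', 'c', 'e'] -> ['a', 'b', 'c', 'e']
'e': index 3 in ['a', 'b', 'c', 'e'] -> ['e', 'a', 'b', 'c']
'e': index 0 in ['e', 'a', 'b', 'c'] -> ['e', 'a', 'b', 'c']
'b': index 2 in ['e', 'a', 'b', 'c'] -> ['b', 'e', 'a', 'c']
'a': index 2 in ['b', 'e', 'a', 'c'] -> ['a', 'b', 'e', 'c']
'c': index 3 in ['a', 'b', 'e', 'c'] -> ['c', 'a', 'b', 'e']
'b': index 2 in ['c', 'a', 'b', 'e'] -> ['b', 'c', 'a', 'e']
'e': index 3 in ['b', 'c', 'a', 'e'] -> ['e', 'b', 'c', 'a']
'e': index 0 in ['e', 'b', 'c', 'a'] -> ['e', 'b', 'c', 'a']


Output: [0, 0, 3, 0, 2, 2, 3, 2, 3, 0]


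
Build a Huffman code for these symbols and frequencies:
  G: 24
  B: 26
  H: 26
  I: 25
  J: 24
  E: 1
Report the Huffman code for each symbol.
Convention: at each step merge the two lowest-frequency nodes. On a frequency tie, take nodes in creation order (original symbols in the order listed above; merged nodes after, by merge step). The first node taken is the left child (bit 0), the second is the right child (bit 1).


Huffman tree construction:
Step 1: Merge E(1) + G(24) = 25
Step 2: Merge J(24) + I(25) = 49
Step 3: Merge (E+G)(25) + B(26) = 51
Step 4: Merge H(26) + (J+I)(49) = 75
Step 5: Merge ((E+G)+B)(51) + (H+(J+I))(75) = 126
Read each symbol's code off the tree from the root (left child = 0, right child = 1).

Codes:
  G: 001 (length 3)
  B: 01 (length 2)
  H: 10 (length 2)
  I: 111 (length 3)
  J: 110 (length 3)
  E: 000 (length 3)
Average code length: 326/126 = 2.5873 bits/symbol


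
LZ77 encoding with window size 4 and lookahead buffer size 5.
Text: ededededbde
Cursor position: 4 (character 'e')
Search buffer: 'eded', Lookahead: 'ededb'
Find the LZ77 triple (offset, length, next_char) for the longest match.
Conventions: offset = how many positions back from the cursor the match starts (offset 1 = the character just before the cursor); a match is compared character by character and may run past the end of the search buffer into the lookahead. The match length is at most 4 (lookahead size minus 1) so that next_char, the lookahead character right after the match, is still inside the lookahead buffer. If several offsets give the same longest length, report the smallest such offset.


Try each offset into the search buffer:
  offset=1 (pos 3, char 'd'): match length 0
  offset=2 (pos 2, char 'e'): match length 4
  offset=3 (pos 1, char 'd'): match length 0
  offset=4 (pos 0, char 'e'): match length 4
Longest match has length 4, found at offsets 2, 4; take the smallest, offset 2.
next_char = character at position 4 + 4 = 8 -> 'b'

Best match: offset=2, length=4 (matching 'eded' starting at position 2)
LZ77 triple: (2, 4, 'b')


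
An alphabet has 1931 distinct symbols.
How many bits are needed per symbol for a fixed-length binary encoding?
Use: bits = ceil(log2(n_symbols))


log2(1931) = 10.9151
Bracket: 2^10 = 1024 < 1931 <= 2^11 = 2048
So ceil(log2(1931)) = 11

bits = ceil(log2(1931)) = ceil(10.9151) = 11 bits


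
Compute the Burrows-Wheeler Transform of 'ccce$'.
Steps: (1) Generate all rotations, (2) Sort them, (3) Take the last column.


Rotations (sorted):
  0: $ccce -> last char: e
  1: ccce$ -> last char: $
  2: cce$c -> last char: c
  3: ce$cc -> last char: c
  4: e$ccc -> last char: c


BWT = e$ccc


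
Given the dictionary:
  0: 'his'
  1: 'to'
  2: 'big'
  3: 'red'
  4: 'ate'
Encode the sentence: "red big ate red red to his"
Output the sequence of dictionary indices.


Look up each word in the dictionary:
  'red' -> 3
  'big' -> 2
  'ate' -> 4
  'red' -> 3
  'red' -> 3
  'to' -> 1
  'his' -> 0

Encoded: [3, 2, 4, 3, 3, 1, 0]


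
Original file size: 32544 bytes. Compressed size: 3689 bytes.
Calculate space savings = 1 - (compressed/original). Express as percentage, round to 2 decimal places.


ratio = compressed/original = 3689/32544 = 0.113354
savings = 1 - ratio = 1 - 0.113354 = 0.886646
as a percentage: 0.886646 * 100 = 88.66%

Space savings = 1 - 3689/32544 = 88.66%


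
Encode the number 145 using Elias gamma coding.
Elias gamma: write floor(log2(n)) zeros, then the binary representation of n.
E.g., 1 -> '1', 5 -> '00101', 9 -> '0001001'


num_bits = floor(log2(145)) + 1 = 8
leading_zeros = num_bits - 1 = 7
binary(145) = 10010001

Elias gamma(145) = '0000000' + '10010001' = 000000010010001 (15 bits)


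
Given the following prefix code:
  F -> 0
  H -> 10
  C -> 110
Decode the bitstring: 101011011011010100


Decoding step by step:
Bits 10 -> H
Bits 10 -> H
Bits 110 -> C
Bits 110 -> C
Bits 110 -> C
Bits 10 -> H
Bits 10 -> H
Bits 0 -> F


Decoded message: HHCCCHHF


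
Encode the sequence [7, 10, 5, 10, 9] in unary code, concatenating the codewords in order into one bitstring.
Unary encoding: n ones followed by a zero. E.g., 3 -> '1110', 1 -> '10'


Encode each number as n ones followed by a terminating 0:
  7 -> 11111110 (8 bits)
  10 -> 11111111110 (11 bits)
  5 -> 111110 (6 bits)
  10 -> 11111111110 (11 bits)
  9 -> 1111111110 (10 bits)
Total length = 8 + 11 + 6 + 11 + 10 = 46 bits.

Unary([7, 10, 5, 10, 9]) = 1111111011111111110111110111111111101111111110 (46 bits)


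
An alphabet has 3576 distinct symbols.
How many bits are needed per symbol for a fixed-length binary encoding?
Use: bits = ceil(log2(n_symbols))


log2(3576) = 11.8041
Bracket: 2^11 = 2048 < 3576 <= 2^12 = 4096
So ceil(log2(3576)) = 12

bits = ceil(log2(3576)) = ceil(11.8041) = 12 bits


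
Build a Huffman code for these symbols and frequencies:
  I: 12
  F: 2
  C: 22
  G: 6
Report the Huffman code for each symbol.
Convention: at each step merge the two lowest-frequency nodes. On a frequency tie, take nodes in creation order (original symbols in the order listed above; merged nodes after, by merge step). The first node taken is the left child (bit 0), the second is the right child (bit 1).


Huffman tree construction:
Step 1: Merge F(2) + G(6) = 8
Step 2: Merge (F+G)(8) + I(12) = 20
Step 3: Merge ((F+G)+I)(20) + C(22) = 42
Read each symbol's code off the tree from the root (left child = 0, right child = 1).

Codes:
  I: 01 (length 2)
  F: 000 (length 3)
  C: 1 (length 1)
  G: 001 (length 3)
Average code length: 70/42 = 1.6667 bits/symbol


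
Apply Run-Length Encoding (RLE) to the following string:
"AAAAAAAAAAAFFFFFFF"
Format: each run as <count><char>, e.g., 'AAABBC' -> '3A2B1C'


Scanning runs left to right:
  i=0: run of 'A' x 11 -> '11A'
  i=11: run of 'F' x 7 -> '7F'

RLE = 11A7F


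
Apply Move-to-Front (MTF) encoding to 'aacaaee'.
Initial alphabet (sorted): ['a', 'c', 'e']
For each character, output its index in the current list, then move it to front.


MTF encoding:
'a': index 0 in ['a', 'c', 'e'] -> ['a', 'c', 'e']
'a': index 0 in ['a', 'c', 'e'] -> ['a', 'c', 'e']
'c': index 1 in ['a', 'c', 'e'] -> ['c', 'a', 'e']
'a': index 1 in ['c', 'a', 'e'] -> ['a', 'c', 'e']
'a': index 0 in ['a', 'c', 'e'] -> ['a', 'c', 'e']
'e': index 2 in ['a', 'c', 'e'] -> ['e', 'a', 'c']
'e': index 0 in ['e', 'a', 'c'] -> ['e', 'a', 'c']


Output: [0, 0, 1, 1, 0, 2, 0]


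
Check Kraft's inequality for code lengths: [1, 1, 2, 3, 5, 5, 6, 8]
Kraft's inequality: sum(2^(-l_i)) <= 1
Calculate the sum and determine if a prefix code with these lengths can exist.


Sum = 2^(-1) + 2^(-1) + 2^(-2) + 2^(-3) + 2^(-5) + 2^(-5) + 2^(-6) + 2^(-8)
    = 0.5 + 0.5 + 0.25 + 0.125 + 0.03125 + 0.03125 + 0.015625 + 0.00390625
    = 373/256 = 1.45703125
Since 1.45703125 > 1, Kraft's inequality is NOT satisfied.
A prefix code with these lengths CANNOT exist.

Kraft sum = 1.45703125. Not satisfied.


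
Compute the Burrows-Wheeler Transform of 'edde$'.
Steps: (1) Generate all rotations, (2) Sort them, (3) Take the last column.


Rotations (sorted):
  0: $edde -> last char: e
  1: dde$e -> last char: e
  2: de$ed -> last char: d
  3: e$edd -> last char: d
  4: edde$ -> last char: $


BWT = eedd$


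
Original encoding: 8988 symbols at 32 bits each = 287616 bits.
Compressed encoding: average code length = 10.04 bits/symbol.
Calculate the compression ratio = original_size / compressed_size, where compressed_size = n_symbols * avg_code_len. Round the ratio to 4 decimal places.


original_size = n_symbols * orig_bits = 8988 * 32 = 287616 bits
compressed_size = n_symbols * avg_code_len = 8988 * 10.04 = 90239.52 bits
ratio = original_size / compressed_size = 287616 / 90239.52 = 3.1873

Compression ratio = 3.1873


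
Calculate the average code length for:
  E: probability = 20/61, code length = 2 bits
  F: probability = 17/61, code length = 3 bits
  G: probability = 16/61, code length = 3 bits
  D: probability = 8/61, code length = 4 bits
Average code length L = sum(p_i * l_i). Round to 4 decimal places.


Weighted contributions p_i * l_i:
  E: (20/61) * 2 = 40/61
  F: (17/61) * 3 = 51/61
  G: (16/61) * 3 = 48/61
  D: (8/61) * 4 = 32/61
Sum = (40 + 51 + 48 + 32)/61 = 171/61

L = 171/61 = 2.8033 bits/symbol


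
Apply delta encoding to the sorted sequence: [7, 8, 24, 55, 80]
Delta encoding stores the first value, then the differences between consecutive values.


First value: 7
Deltas:
  8 - 7 = 1
  24 - 8 = 16
  55 - 24 = 31
  80 - 55 = 25


Delta encoded: [7, 1, 16, 31, 25]


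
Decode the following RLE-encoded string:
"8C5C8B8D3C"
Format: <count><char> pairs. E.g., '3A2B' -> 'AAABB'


Expanding each <count><char> pair:
  8C -> 'CCCCCCCC'
  5C -> 'CCCCC'
  8B -> 'BBBBBBBB'
  8D -> 'DDDDDDDD'
  3C -> 'CCC'

Decoded = CCCCCCCCCCCCCBBBBBBBBDDDDDDDDCCC


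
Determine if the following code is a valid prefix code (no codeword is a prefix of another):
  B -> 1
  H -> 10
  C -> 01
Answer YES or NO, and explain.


Checking each pair (does one codeword prefix another?):
  B='1' vs H='10': prefix -- VIOLATION

NO -- this is NOT a valid prefix code. B (1) is a prefix of H (10).


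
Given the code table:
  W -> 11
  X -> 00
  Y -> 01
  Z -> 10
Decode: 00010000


Decoding:
00 -> X
01 -> Y
00 -> X
00 -> X


Result: XYXX


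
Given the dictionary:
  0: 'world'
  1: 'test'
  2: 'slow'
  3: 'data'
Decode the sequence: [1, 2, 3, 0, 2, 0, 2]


Look up each index in the dictionary:
  1 -> 'test'
  2 -> 'slow'
  3 -> 'data'
  0 -> 'world'
  2 -> 'slow'
  0 -> 'world'
  2 -> 'slow'

Decoded: "test slow data world slow world slow"


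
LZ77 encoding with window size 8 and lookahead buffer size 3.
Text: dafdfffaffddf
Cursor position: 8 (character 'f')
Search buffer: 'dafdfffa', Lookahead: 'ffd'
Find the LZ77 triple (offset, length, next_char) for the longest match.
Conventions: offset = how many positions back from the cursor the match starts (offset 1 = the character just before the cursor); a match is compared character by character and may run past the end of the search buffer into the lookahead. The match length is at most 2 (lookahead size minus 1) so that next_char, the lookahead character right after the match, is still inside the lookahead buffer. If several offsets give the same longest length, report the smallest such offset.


Try each offset into the search buffer:
  offset=1 (pos 7, char 'a'): match length 0
  offset=2 (pos 6, char 'f'): match length 1
  offset=3 (pos 5, char 'f'): match length 2
  offset=4 (pos 4, char 'f'): match length 2
  offset=5 (pos 3, char 'd'): match length 0
  offset=6 (pos 2, char 'f'): match length 1
  offset=7 (pos 1, char 'a'): match length 0
  offset=8 (pos 0, char 'd'): match length 0
Longest match has length 2, found at offsets 3, 4; take the smallest, offset 3.
next_char = character at position 8 + 2 = 10 -> 'd'

Best match: offset=3, length=2 (matching 'ff' starting at position 5)
LZ77 triple: (3, 2, 'd')


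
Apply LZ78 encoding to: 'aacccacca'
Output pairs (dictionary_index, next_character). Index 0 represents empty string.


LZ78 encoding steps:
Dictionary: {0: ''}
Step 1: w='' (idx 0), next='a' -> output (0, 'a'), add 'a' as idx 1
Step 2: w='a' (idx 1), next='c' -> output (1, 'c'), add 'ac' as idx 2
Step 3: w='' (idx 0), next='c' -> output (0, 'c'), add 'c' as idx 3
Step 4: w='c' (idx 3), next='a' -> output (3, 'a'), add 'ca' as idx 4
Step 5: w='c' (idx 3), next='c' -> output (3, 'c'), add 'cc' as idx 5
Step 6: w='a' (idx 1), end of input -> output (1, '')


Encoded: [(0, 'a'), (1, 'c'), (0, 'c'), (3, 'a'), (3, 'c'), (1, '')]


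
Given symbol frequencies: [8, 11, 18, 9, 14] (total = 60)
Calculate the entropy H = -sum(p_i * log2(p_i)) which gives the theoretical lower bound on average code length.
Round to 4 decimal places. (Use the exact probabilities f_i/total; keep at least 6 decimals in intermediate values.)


Per-symbol terms -p_i * log2(p_i) with p_i = f_i/60:
  p = 8/60 = 0.133333: log2(p) = -2.906891, -p*log2(p) = 0.387585
  p = 11/60 = 0.183333: log2(p) = -2.447459, -p*log2(p) = 0.448701
  p = 18/60 = 0.300000: log2(p) = -1.736966, -p*log2(p) = 0.521090
  p = 9/60 = 0.150000: log2(p) = -2.736966, -p*log2(p) = 0.410545
  p = 14/60 = 0.233333: log2(p) = -2.099536, -p*log2(p) = 0.489892
H = 0.387585 + 0.448701 + 0.521090 + 0.410545 + 0.489892 = 2.257813

H = 2.2578 bits/symbol


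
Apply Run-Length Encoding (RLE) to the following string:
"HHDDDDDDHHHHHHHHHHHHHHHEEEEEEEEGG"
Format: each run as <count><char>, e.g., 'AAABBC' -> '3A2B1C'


Scanning runs left to right:
  i=0: run of 'H' x 2 -> '2H'
  i=2: run of 'D' x 6 -> '6D'
  i=8: run of 'H' x 15 -> '15H'
  i=23: run of 'E' x 8 -> '8E'
  i=31: run of 'G' x 2 -> '2G'

RLE = 2H6D15H8E2G


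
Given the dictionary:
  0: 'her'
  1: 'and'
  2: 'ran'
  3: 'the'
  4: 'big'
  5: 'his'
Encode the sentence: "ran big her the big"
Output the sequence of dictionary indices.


Look up each word in the dictionary:
  'ran' -> 2
  'big' -> 4
  'her' -> 0
  'the' -> 3
  'big' -> 4

Encoded: [2, 4, 0, 3, 4]


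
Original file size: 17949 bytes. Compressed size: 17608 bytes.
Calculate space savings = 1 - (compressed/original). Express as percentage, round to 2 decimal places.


ratio = compressed/original = 17608/17949 = 0.981002
savings = 1 - ratio = 1 - 0.981002 = 0.018998
as a percentage: 0.018998 * 100 = 1.9%

Space savings = 1 - 17608/17949 = 1.9%


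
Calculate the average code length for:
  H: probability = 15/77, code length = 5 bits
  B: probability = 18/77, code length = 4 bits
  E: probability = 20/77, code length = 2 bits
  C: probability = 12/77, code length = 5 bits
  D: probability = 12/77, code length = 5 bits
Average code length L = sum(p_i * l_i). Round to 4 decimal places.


Weighted contributions p_i * l_i:
  H: (15/77) * 5 = 75/77
  B: (18/77) * 4 = 72/77
  E: (20/77) * 2 = 40/77
  C: (12/77) * 5 = 60/77
  D: (12/77) * 5 = 60/77
Sum = (75 + 72 + 40 + 60 + 60)/77 = 307/77

L = 307/77 = 3.9870 bits/symbol


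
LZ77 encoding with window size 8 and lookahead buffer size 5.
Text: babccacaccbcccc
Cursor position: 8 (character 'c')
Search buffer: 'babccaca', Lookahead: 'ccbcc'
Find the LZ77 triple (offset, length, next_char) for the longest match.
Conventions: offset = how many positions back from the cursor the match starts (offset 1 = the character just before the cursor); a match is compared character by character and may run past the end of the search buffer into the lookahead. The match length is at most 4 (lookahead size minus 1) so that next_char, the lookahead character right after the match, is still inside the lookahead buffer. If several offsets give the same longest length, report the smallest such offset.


Try each offset into the search buffer:
  offset=1 (pos 7, char 'a'): match length 0
  offset=2 (pos 6, char 'c'): match length 1
  offset=3 (pos 5, char 'a'): match length 0
  offset=4 (pos 4, char 'c'): match length 1
  offset=5 (pos 3, char 'c'): match length 2
  offset=6 (pos 2, char 'b'): match length 0
  offset=7 (pos 1, char 'a'): match length 0
  offset=8 (pos 0, char 'b'): match length 0
Longest match has length 2 at offset 5.
next_char = character at position 8 + 2 = 10 -> 'b'

Best match: offset=5, length=2 (matching 'cc' starting at position 3)
LZ77 triple: (5, 2, 'b')


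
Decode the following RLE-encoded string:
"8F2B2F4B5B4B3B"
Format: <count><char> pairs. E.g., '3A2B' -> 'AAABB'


Expanding each <count><char> pair:
  8F -> 'FFFFFFFF'
  2B -> 'BB'
  2F -> 'FF'
  4B -> 'BBBB'
  5B -> 'BBBBB'
  4B -> 'BBBB'
  3B -> 'BBB'

Decoded = FFFFFFFFBBFFBBBBBBBBBBBBBBBB


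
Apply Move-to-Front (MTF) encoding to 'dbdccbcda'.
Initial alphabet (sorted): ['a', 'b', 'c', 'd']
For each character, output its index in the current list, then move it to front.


MTF encoding:
'd': index 3 in ['a', 'b', 'c', 'd'] -> ['d', 'a', 'b', 'c']
'b': index 2 in ['d', 'a', 'b', 'c'] -> ['b', 'd', 'a', 'c']
'd': index 1 in ['b', 'd', 'a', 'c'] -> ['d', 'b', 'a', 'c']
'c': index 3 in ['d', 'b', 'a', 'c'] -> ['c', 'd', 'b', 'a']
'c': index 0 in ['c', 'd', 'b', 'a'] -> ['c', 'd', 'b', 'a']
'b': index 2 in ['c', 'd', 'b', 'a'] -> ['b', 'c', 'd', 'a']
'c': index 1 in ['b', 'c', 'd', 'a'] -> ['c', 'b', 'd', 'a']
'd': index 2 in ['c', 'b', 'd', 'a'] -> ['d', 'c', 'b', 'a']
'a': index 3 in ['d', 'c', 'b', 'a'] -> ['a', 'd', 'c', 'b']


Output: [3, 2, 1, 3, 0, 2, 1, 2, 3]


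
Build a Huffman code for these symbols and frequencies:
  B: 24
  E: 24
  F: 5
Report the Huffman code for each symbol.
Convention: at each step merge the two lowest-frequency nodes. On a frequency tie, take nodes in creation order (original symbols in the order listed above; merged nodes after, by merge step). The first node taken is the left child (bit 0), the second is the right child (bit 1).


Huffman tree construction:
Step 1: Merge F(5) + B(24) = 29
Step 2: Merge E(24) + (F+B)(29) = 53
Read each symbol's code off the tree from the root (left child = 0, right child = 1).

Codes:
  B: 11 (length 2)
  E: 0 (length 1)
  F: 10 (length 2)
Average code length: 82/53 = 1.5472 bits/symbol


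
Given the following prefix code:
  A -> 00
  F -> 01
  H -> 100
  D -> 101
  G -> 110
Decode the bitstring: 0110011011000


Decoding step by step:
Bits 01 -> F
Bits 100 -> H
Bits 110 -> G
Bits 110 -> G
Bits 00 -> A


Decoded message: FHGGA


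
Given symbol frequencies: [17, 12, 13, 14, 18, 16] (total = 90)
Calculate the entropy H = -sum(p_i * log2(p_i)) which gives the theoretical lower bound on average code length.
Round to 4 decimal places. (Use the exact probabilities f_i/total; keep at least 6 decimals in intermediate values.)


Per-symbol terms -p_i * log2(p_i) with p_i = f_i/90:
  p = 17/90 = 0.188889: log2(p) = -2.404390, -p*log2(p) = 0.454163
  p = 12/90 = 0.133333: log2(p) = -2.906891, -p*log2(p) = 0.387585
  p = 13/90 = 0.144444: log2(p) = -2.791413, -p*log2(p) = 0.403204
  p = 14/90 = 0.155556: log2(p) = -2.684498, -p*log2(p) = 0.417589
  p = 18/90 = 0.200000: log2(p) = -2.321928, -p*log2(p) = 0.464386
  p = 16/90 = 0.177778: log2(p) = -2.491853, -p*log2(p) = 0.442996
H = 0.454163 + 0.387585 + 0.403204 + 0.417589 + 0.464386 + 0.442996 = 2.569923

H = 2.5699 bits/symbol


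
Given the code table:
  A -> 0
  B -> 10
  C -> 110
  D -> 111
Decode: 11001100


Decoding:
110 -> C
0 -> A
110 -> C
0 -> A


Result: CACA


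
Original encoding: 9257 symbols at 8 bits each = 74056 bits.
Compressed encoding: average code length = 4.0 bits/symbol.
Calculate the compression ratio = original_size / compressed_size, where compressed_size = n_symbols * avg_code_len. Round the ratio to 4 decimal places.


original_size = n_symbols * orig_bits = 9257 * 8 = 74056 bits
compressed_size = n_symbols * avg_code_len = 9257 * 4.0 = 37028.0 bits
ratio = original_size / compressed_size = 74056 / 37028.0 = 2.0

Compression ratio = 2.0


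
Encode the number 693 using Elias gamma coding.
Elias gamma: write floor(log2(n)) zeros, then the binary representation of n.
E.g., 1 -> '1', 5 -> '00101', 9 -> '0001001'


num_bits = floor(log2(693)) + 1 = 10
leading_zeros = num_bits - 1 = 9
binary(693) = 1010110101

Elias gamma(693) = '000000000' + '1010110101' = 0000000001010110101 (19 bits)


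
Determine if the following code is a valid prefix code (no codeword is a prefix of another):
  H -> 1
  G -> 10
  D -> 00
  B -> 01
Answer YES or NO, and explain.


Checking each pair (does one codeword prefix another?):
  H='1' vs G='10': prefix -- VIOLATION

NO -- this is NOT a valid prefix code. H (1) is a prefix of G (10).


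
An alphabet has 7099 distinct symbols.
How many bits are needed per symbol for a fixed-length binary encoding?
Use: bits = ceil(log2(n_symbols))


log2(7099) = 12.7934
Bracket: 2^12 = 4096 < 7099 <= 2^13 = 8192
So ceil(log2(7099)) = 13

bits = ceil(log2(7099)) = ceil(12.7934) = 13 bits


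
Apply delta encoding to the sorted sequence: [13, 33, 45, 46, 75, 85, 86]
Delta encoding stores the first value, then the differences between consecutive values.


First value: 13
Deltas:
  33 - 13 = 20
  45 - 33 = 12
  46 - 45 = 1
  75 - 46 = 29
  85 - 75 = 10
  86 - 85 = 1


Delta encoded: [13, 20, 12, 1, 29, 10, 1]


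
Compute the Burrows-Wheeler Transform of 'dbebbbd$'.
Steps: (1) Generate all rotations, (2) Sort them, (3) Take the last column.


Rotations (sorted):
  0: $dbebbbd -> last char: d
  1: bbbd$dbe -> last char: e
  2: bbd$dbeb -> last char: b
  3: bd$dbebb -> last char: b
  4: bebbbd$d -> last char: d
  5: d$dbebbb -> last char: b
  6: dbebbbd$ -> last char: $
  7: ebbbd$db -> last char: b


BWT = debbdb$b


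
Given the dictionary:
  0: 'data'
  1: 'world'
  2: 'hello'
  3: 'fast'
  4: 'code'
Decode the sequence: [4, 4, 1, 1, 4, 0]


Look up each index in the dictionary:
  4 -> 'code'
  4 -> 'code'
  1 -> 'world'
  1 -> 'world'
  4 -> 'code'
  0 -> 'data'

Decoded: "code code world world code data"


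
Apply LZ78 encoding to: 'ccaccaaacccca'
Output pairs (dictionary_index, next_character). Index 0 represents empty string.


LZ78 encoding steps:
Dictionary: {0: ''}
Step 1: w='' (idx 0), next='c' -> output (0, 'c'), add 'c' as idx 1
Step 2: w='c' (idx 1), next='a' -> output (1, 'a'), add 'ca' as idx 2
Step 3: w='c' (idx 1), next='c' -> output (1, 'c'), add 'cc' as idx 3
Step 4: w='' (idx 0), next='a' -> output (0, 'a'), add 'a' as idx 4
Step 5: w='a' (idx 4), next='a' -> output (4, 'a'), add 'aa' as idx 5
Step 6: w='cc' (idx 3), next='c' -> output (3, 'c'), add 'ccc' as idx 6
Step 7: w='ca' (idx 2), end of input -> output (2, '')


Encoded: [(0, 'c'), (1, 'a'), (1, 'c'), (0, 'a'), (4, 'a'), (3, 'c'), (2, '')]


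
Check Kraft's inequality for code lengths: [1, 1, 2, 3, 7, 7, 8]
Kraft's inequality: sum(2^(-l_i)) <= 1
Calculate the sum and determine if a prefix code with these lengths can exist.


Sum = 2^(-1) + 2^(-1) + 2^(-2) + 2^(-3) + 2^(-7) + 2^(-7) + 2^(-8)
    = 0.5 + 0.5 + 0.25 + 0.125 + 0.0078125 + 0.0078125 + 0.00390625
    = 357/256 = 1.39453125
Since 1.39453125 > 1, Kraft's inequality is NOT satisfied.
A prefix code with these lengths CANNOT exist.

Kraft sum = 1.39453125. Not satisfied.


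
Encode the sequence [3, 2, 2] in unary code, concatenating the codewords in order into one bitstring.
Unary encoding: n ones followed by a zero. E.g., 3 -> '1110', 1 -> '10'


Encode each number as n ones followed by a terminating 0:
  3 -> 1110 (4 bits)
  2 -> 110 (3 bits)
  2 -> 110 (3 bits)
Total length = 4 + 3 + 3 = 10 bits.

Unary([3, 2, 2]) = 1110110110 (10 bits)


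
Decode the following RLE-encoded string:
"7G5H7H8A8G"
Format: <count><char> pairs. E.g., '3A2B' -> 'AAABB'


Expanding each <count><char> pair:
  7G -> 'GGGGGGG'
  5H -> 'HHHHH'
  7H -> 'HHHHHHH'
  8A -> 'AAAAAAAA'
  8G -> 'GGGGGGGG'

Decoded = GGGGGGGHHHHHHHHHHHHAAAAAAAAGGGGGGGG


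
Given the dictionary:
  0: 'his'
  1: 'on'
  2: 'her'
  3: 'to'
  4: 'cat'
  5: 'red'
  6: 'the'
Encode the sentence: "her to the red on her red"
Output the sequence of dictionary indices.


Look up each word in the dictionary:
  'her' -> 2
  'to' -> 3
  'the' -> 6
  'red' -> 5
  'on' -> 1
  'her' -> 2
  'red' -> 5

Encoded: [2, 3, 6, 5, 1, 2, 5]


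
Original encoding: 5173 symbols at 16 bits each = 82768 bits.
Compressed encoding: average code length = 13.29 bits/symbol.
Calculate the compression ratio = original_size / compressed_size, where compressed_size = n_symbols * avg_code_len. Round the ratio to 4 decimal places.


original_size = n_symbols * orig_bits = 5173 * 16 = 82768 bits
compressed_size = n_symbols * avg_code_len = 5173 * 13.29 = 68749.17 bits
ratio = original_size / compressed_size = 82768 / 68749.17 = 1.2039

Compression ratio = 1.2039


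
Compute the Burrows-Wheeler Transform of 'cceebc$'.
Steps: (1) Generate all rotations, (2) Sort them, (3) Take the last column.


Rotations (sorted):
  0: $cceebc -> last char: c
  1: bc$ccee -> last char: e
  2: c$cceeb -> last char: b
  3: cceebc$ -> last char: $
  4: ceebc$c -> last char: c
  5: ebc$cce -> last char: e
  6: eebc$cc -> last char: c


BWT = ceb$cec


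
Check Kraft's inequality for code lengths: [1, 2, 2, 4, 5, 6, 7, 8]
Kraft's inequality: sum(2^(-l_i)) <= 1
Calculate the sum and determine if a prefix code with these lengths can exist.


Sum = 2^(-1) + 2^(-2) + 2^(-2) + 2^(-4) + 2^(-5) + 2^(-6) + 2^(-7) + 2^(-8)
    = 0.5 + 0.25 + 0.25 + 0.0625 + 0.03125 + 0.015625 + 0.0078125 + 0.00390625
    = 287/256 = 1.12109375
Since 1.12109375 > 1, Kraft's inequality is NOT satisfied.
A prefix code with these lengths CANNOT exist.

Kraft sum = 1.12109375. Not satisfied.


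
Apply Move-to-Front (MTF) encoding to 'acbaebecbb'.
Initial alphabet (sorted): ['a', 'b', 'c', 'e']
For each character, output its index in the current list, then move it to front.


MTF encoding:
'a': index 0 in ['a', 'b', 'c', 'e'] -> ['a', 'b', 'c', 'e']
'c': index 2 in ['a', 'b', 'c', 'e'] -> ['c', 'a', 'b', 'e']
'b': index 2 in ['c', 'a', 'b', 'e'] -> ['b', 'c', 'a', 'e']
'a': index 2 in ['b', 'c', 'a', 'e'] -> ['a', 'b', 'c', 'e']
'e': index 3 in ['a', 'b', 'c', 'e'] -> ['e', 'a', 'b', 'c']
'b': index 2 in ['e', 'a', 'b', 'c'] -> ['b', 'e', 'a', 'c']
'e': index 1 in ['b', 'e', 'a', 'c'] -> ['e', 'b', 'a', 'c']
'c': index 3 in ['e', 'b', 'a', 'c'] -> ['c', 'e', 'b', 'a']
'b': index 2 in ['c', 'e', 'b', 'a'] -> ['b', 'c', 'e', 'a']
'b': index 0 in ['b', 'c', 'e', 'a'] -> ['b', 'c', 'e', 'a']


Output: [0, 2, 2, 2, 3, 2, 1, 3, 2, 0]


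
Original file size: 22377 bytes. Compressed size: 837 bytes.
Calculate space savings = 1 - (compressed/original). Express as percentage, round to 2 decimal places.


ratio = compressed/original = 837/22377 = 0.037404
savings = 1 - ratio = 1 - 0.037404 = 0.962596
as a percentage: 0.962596 * 100 = 96.26%

Space savings = 1 - 837/22377 = 96.26%


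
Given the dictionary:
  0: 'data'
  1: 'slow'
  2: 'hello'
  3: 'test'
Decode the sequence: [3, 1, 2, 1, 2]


Look up each index in the dictionary:
  3 -> 'test'
  1 -> 'slow'
  2 -> 'hello'
  1 -> 'slow'
  2 -> 'hello'

Decoded: "test slow hello slow hello"


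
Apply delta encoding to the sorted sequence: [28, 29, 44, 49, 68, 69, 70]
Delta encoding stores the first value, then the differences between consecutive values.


First value: 28
Deltas:
  29 - 28 = 1
  44 - 29 = 15
  49 - 44 = 5
  68 - 49 = 19
  69 - 68 = 1
  70 - 69 = 1


Delta encoded: [28, 1, 15, 5, 19, 1, 1]


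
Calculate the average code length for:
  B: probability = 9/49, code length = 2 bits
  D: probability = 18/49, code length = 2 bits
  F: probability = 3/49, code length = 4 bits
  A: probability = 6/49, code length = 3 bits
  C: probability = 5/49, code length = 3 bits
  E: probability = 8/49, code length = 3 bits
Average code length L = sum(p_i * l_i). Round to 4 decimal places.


Weighted contributions p_i * l_i:
  B: (9/49) * 2 = 18/49
  D: (18/49) * 2 = 36/49
  F: (3/49) * 4 = 12/49
  A: (6/49) * 3 = 18/49
  C: (5/49) * 3 = 15/49
  E: (8/49) * 3 = 24/49
Sum = (18 + 36 + 12 + 18 + 15 + 24)/49 = 123/49

L = 123/49 = 2.5102 bits/symbol


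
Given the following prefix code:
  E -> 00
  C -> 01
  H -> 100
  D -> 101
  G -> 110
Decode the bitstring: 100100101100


Decoding step by step:
Bits 100 -> H
Bits 100 -> H
Bits 101 -> D
Bits 100 -> H


Decoded message: HHDH


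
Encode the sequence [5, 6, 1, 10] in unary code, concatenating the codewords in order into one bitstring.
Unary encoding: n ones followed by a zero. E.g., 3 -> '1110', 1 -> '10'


Encode each number as n ones followed by a terminating 0:
  5 -> 111110 (6 bits)
  6 -> 1111110 (7 bits)
  1 -> 10 (2 bits)
  10 -> 11111111110 (11 bits)
Total length = 6 + 7 + 2 + 11 = 26 bits.

Unary([5, 6, 1, 10]) = 11111011111101011111111110 (26 bits)


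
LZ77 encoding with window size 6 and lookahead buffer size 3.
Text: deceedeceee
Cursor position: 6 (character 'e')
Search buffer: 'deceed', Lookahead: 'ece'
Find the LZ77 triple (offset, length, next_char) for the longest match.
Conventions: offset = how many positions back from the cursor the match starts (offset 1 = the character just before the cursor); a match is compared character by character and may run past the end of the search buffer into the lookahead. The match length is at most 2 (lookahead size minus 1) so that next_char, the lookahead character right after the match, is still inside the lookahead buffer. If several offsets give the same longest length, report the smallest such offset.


Try each offset into the search buffer:
  offset=1 (pos 5, char 'd'): match length 0
  offset=2 (pos 4, char 'e'): match length 1
  offset=3 (pos 3, char 'e'): match length 1
  offset=4 (pos 2, char 'c'): match length 0
  offset=5 (pos 1, char 'e'): match length 2
  offset=6 (pos 0, char 'd'): match length 0
Longest match has length 2 at offset 5.
next_char = character at position 6 + 2 = 8 -> 'e'

Best match: offset=5, length=2 (matching 'ec' starting at position 1)
LZ77 triple: (5, 2, 'e')


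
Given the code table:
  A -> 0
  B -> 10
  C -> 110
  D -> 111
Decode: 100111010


Decoding:
10 -> B
0 -> A
111 -> D
0 -> A
10 -> B


Result: BADAB


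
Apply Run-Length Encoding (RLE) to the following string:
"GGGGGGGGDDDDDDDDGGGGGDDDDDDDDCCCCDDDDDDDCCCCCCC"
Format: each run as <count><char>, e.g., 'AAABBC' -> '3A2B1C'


Scanning runs left to right:
  i=0: run of 'G' x 8 -> '8G'
  i=8: run of 'D' x 8 -> '8D'
  i=16: run of 'G' x 5 -> '5G'
  i=21: run of 'D' x 8 -> '8D'
  i=29: run of 'C' x 4 -> '4C'
  i=33: run of 'D' x 7 -> '7D'
  i=40: run of 'C' x 7 -> '7C'

RLE = 8G8D5G8D4C7D7C


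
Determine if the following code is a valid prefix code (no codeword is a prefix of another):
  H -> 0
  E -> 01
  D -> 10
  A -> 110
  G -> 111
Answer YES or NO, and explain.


Checking each pair (does one codeword prefix another?):
  H='0' vs E='01': prefix -- VIOLATION

NO -- this is NOT a valid prefix code. H (0) is a prefix of E (01).


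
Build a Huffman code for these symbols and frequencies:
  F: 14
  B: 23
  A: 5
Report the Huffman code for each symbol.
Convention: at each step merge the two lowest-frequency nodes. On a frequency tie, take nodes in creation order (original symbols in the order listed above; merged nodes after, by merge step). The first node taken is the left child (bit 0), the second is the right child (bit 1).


Huffman tree construction:
Step 1: Merge A(5) + F(14) = 19
Step 2: Merge (A+F)(19) + B(23) = 42
Read each symbol's code off the tree from the root (left child = 0, right child = 1).

Codes:
  F: 01 (length 2)
  B: 1 (length 1)
  A: 00 (length 2)
Average code length: 61/42 = 1.4524 bits/symbol


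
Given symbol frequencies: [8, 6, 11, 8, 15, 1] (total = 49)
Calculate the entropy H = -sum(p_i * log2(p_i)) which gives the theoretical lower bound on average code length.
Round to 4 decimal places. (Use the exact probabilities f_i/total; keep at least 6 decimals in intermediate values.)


Per-symbol terms -p_i * log2(p_i) with p_i = f_i/49:
  p = 8/49 = 0.163265: log2(p) = -2.614710, -p*log2(p) = 0.426891
  p = 6/49 = 0.122449: log2(p) = -3.029747, -p*log2(p) = 0.370989
  p = 11/49 = 0.224490: log2(p) = -2.155278, -p*log2(p) = 0.483838
  p = 8/49 = 0.163265: log2(p) = -2.614710, -p*log2(p) = 0.426891
  p = 15/49 = 0.306122: log2(p) = -1.707819, -p*log2(p) = 0.522802
  p = 1/49 = 0.020408: log2(p) = -5.614710, -p*log2(p) = 0.114586
H = 0.426891 + 0.370989 + 0.483838 + 0.426891 + 0.522802 + 0.114586 = 2.345997

H = 2.346 bits/symbol


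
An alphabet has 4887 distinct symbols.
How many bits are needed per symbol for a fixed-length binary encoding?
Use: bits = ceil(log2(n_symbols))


log2(4887) = 12.2547
Bracket: 2^12 = 4096 < 4887 <= 2^13 = 8192
So ceil(log2(4887)) = 13

bits = ceil(log2(4887)) = ceil(12.2547) = 13 bits
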